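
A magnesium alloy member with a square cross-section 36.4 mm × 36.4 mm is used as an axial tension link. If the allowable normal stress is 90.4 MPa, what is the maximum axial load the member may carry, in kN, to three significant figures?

A = 1325 mm².
P_max = σ_allow · A = 90.4 · 1325 = 119800 N = 119.8 kN.

120 kN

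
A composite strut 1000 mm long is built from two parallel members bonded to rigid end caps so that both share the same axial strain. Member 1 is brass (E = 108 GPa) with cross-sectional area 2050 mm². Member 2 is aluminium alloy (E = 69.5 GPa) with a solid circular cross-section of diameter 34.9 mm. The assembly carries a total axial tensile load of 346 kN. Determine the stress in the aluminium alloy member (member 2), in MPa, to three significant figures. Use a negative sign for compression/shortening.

A_2 = 956.6 mm².
Equal strain + equilibrium ⇒ each member carries load in proportion to AE: A₁E₁ = 221400000 N, A₂E₂ = 66490000 N, ΣAE = 287900000 N.
σ₂ = P·E₂/ΣAE = 346000·69500/287900000 = 83.53 MPa.

83.5 MPa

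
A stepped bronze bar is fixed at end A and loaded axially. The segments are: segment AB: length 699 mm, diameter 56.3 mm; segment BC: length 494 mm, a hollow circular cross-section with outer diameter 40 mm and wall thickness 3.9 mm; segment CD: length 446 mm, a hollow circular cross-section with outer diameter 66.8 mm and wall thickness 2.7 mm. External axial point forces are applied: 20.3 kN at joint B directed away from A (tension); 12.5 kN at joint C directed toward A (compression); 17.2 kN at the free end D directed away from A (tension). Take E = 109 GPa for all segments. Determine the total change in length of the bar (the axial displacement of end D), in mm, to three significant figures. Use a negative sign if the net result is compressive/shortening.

0.242 mm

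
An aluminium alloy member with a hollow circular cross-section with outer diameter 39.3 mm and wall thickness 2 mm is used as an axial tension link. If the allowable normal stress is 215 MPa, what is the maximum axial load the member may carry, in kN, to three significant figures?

A = 234.4 mm².
P_max = σ_allow · A = 215 · 234.4 = 50390 N = 50.39 kN.

50.4 kN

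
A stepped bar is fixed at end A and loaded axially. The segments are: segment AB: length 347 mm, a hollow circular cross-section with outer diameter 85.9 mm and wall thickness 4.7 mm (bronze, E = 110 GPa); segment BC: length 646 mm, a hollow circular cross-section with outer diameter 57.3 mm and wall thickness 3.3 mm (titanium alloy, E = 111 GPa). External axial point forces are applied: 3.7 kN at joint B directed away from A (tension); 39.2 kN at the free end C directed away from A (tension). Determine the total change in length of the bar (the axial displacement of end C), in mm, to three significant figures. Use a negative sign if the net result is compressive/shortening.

Internal axial forces (sectioning from the free end, tension +): N_BC = 39.2 kN, N_AB = 42.9 kN.
A_AB = 1199 mm².
A_BC = 559.8 mm².
δ_AB = 42900·347/(1199·110000) = 0.1129 mm
δ_BC = 39200·646/(559.8·111000) = 0.4075 mm
δ = Σδ_i = 0.5204 mm.

0.520 mm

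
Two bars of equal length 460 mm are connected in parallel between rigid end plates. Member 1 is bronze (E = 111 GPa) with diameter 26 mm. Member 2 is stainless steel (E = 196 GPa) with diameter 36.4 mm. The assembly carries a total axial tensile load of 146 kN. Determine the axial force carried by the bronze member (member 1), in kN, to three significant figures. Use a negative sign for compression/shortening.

32.7 kN

A_1 = 530.9 mm².
A_2 = 1041 mm².
Equal strain + equilibrium ⇒ each member carries load in proportion to AE: A₁E₁ = 58930000 N, A₂E₂ = 204000000 N, ΣAE = 262900000 N.
F₁ = P·A₁E₁/ΣAE = 146000·58930000/262900000 = 32730 N.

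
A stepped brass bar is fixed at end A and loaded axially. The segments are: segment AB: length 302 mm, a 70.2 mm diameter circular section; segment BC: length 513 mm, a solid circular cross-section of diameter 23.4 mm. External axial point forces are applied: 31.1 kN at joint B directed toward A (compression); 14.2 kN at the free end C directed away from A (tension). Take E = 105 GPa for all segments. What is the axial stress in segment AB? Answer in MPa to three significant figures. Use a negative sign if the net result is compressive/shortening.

-4.37 MPa

Internal axial forces (sectioning from the free end, tension +): N_BC = 14.2 kN, N_AB = -16.9 kN.
A_AB = 3870 mm².
σ_AB = N_AB/A_AB = -16900/3870 = -4.366 MPa.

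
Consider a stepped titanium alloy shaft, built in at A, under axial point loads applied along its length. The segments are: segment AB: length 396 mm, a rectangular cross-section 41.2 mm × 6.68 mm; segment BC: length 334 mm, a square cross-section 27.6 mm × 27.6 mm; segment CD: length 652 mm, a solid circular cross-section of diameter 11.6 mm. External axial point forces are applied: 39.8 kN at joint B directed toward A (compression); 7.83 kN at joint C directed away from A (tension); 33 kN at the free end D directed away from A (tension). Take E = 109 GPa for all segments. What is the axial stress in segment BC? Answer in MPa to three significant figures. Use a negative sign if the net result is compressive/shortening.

Internal axial forces (sectioning from the free end, tension +): N_CD = 33 kN, N_BC = 40.83 kN, N_AB = 1.03 kN.
A_BC = 761.8 mm².
σ_BC = N_BC/A_BC = 40830/761.8 = 53.6 MPa.

53.6 MPa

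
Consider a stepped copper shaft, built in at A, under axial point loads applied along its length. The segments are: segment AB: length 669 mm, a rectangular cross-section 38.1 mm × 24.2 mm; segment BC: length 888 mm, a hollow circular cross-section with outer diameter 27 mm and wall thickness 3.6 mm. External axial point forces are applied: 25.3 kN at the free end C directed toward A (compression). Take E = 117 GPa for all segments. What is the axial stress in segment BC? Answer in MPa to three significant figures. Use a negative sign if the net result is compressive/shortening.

-95.6 MPa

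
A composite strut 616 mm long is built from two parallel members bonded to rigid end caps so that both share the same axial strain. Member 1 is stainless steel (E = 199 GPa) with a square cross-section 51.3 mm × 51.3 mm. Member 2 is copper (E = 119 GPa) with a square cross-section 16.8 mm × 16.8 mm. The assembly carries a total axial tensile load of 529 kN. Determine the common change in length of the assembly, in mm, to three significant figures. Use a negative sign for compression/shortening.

A_1 = 2632 mm².
A_2 = 282.2 mm².
Equal strain + equilibrium ⇒ each member carries load in proportion to AE: A₁E₁ = 523700000 N, A₂E₂ = 33590000 N, ΣAE = 557300000 N.
δ = PL/ΣAE = 529000·616/557300000 = 0.5847 mm.

0.585 mm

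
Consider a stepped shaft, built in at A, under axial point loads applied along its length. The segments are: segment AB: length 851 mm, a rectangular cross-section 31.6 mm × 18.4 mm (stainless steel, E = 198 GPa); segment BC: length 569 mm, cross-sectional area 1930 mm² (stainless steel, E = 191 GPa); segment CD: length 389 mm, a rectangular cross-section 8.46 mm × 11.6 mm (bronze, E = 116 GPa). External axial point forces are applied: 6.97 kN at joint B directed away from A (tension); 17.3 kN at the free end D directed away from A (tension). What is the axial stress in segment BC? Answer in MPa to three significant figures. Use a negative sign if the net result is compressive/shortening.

Internal axial forces (sectioning from the free end, tension +): N_CD = 17.3 kN, N_BC = 17.3 kN, N_AB = 24.27 kN.
σ_BC = N_BC/A_BC = 17300/1930 = 8.964 MPa.

8.96 MPa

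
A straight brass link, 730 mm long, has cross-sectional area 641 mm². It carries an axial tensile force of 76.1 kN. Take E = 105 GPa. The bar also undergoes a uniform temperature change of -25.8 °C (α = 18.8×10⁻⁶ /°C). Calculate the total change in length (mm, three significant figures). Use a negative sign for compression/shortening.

0.471 mm

δ_mech = NL/(AE) = 76100·730/(641·105000) = 0.8254 mm.
δ_thermal = αLΔT = 18.8e-6·730·-25.8 = -0.3541 mm.
δ = δ_mech + δ_thermal = 0.4713 mm.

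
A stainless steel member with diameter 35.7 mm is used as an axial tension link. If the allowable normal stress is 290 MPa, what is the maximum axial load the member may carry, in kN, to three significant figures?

A = 1001 mm².
P_max = σ_allow · A = 290 · 1001 = 290300 N = 290.3 kN.

290 kN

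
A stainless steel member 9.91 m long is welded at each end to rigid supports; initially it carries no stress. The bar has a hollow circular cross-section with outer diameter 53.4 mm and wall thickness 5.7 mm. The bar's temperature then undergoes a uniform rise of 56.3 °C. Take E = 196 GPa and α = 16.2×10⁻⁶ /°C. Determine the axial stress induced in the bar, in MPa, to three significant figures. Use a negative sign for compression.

-179 MPa

Free thermal expansion αLΔT = 16.2e-6 · 9910 · 56.3 = 9.039 mm.
The walls impose strain ε = −(9.039)/9910 = -9.1206e-04; σ = Eε = 196000 · -9.1206e-04 = -178.8 MPa.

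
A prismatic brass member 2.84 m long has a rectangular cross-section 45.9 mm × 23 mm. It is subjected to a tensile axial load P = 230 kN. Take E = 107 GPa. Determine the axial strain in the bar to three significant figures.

0.00204

A = 1056 mm².
σ = N/A = 217.9 MPa; ε = σ/E = 217.9/107000 = 2.036e-03.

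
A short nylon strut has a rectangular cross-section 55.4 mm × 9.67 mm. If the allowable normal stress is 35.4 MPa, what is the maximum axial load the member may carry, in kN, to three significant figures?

A = 535.7 mm².
P_max = σ_allow · A = 35.4 · 535.7 = 18960 N = 18.96 kN.

19.0 kN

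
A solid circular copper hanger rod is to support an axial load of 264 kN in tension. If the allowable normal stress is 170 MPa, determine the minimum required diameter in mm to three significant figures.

44.5 mm

Required area A ≥ P/σ_allow = 264000/170 = 1553 mm².
For a solid circular section, d ≥ √(4A/π) = 44.47 mm.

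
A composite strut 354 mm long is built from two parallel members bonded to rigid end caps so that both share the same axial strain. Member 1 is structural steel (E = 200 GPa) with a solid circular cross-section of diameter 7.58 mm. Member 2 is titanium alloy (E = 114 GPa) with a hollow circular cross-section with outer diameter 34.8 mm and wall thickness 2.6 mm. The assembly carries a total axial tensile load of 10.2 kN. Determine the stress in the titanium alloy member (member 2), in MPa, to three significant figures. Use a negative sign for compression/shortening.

A_1 = 45.13 mm².
A_2 = 263 mm².
Equal strain + equilibrium ⇒ each member carries load in proportion to AE: A₁E₁ = 9025000 N, A₂E₂ = 29980000 N, ΣAE = 39010000 N.
σ₂ = P·E₂/ΣAE = 10200·114000/39010000 = 29.81 MPa.

29.8 MPa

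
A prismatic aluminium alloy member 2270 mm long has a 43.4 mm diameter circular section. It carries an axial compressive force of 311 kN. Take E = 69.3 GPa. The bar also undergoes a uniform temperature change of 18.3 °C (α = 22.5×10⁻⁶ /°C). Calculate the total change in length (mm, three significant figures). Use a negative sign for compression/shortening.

-5.95 mm

A = 1479 mm².
δ_mech = NL/(AE) = -311000·2270/(1479·69300) = -6.886 mm.
δ_thermal = αLΔT = 22.5e-6·2270·18.3 = 0.9347 mm.
δ = δ_mech + δ_thermal = -5.952 mm.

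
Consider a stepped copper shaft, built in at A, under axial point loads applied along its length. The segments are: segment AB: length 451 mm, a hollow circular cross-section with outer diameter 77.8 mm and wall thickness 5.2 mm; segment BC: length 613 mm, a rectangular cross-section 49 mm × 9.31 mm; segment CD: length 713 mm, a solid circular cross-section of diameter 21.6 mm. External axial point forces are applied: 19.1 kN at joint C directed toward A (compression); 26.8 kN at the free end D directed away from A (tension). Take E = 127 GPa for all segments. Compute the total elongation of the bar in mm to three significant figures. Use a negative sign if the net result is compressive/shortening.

0.515 mm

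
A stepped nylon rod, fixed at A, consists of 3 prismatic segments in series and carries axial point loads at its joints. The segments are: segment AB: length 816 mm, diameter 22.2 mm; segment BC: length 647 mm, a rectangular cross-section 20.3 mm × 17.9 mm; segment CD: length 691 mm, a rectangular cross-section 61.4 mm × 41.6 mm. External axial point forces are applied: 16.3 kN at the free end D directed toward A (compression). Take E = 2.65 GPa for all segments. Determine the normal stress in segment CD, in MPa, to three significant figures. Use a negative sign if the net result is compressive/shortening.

Internal axial forces (sectioning from the free end, tension +): N_CD = -16.3 kN, N_BC = -16.3 kN, N_AB = -16.3 kN.
A_CD = 2554 mm².
σ_CD = N_CD/A_CD = -16300/2554 = -6.382 MPa.

-6.38 MPa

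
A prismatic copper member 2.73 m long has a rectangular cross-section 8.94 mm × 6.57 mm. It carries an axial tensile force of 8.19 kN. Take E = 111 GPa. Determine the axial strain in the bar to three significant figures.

0.00126

A = 58.74 mm².
σ = N/A = 139.4 MPa; ε = σ/E = 139.4/111000 = 1.256e-03.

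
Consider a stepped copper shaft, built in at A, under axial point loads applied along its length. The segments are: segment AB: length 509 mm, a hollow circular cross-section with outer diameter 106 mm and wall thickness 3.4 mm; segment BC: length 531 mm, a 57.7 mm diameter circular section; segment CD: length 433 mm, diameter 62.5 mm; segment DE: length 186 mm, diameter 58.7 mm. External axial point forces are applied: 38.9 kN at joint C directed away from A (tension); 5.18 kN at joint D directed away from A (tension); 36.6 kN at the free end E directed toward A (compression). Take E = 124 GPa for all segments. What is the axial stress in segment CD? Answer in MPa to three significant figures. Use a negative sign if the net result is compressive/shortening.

-10.2 MPa

Internal axial forces (sectioning from the free end, tension +): N_DE = -36.6 kN, N_CD = -31.42 kN, N_BC = 7.48 kN, N_AB = 7.48 kN.
A_CD = 3068 mm².
σ_CD = N_CD/A_CD = -31420/3068 = -10.24 MPa.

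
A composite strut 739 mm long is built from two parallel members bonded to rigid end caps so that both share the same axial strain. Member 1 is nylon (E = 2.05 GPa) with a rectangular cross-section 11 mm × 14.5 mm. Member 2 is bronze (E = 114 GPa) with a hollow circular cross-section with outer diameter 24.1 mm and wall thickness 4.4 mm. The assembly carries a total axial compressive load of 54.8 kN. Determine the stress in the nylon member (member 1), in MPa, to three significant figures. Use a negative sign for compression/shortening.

A_1 = 159.5 mm².
A_2 = 272.3 mm².
Equal strain + equilibrium ⇒ each member carries load in proportion to AE: A₁E₁ = 327000 N, A₂E₂ = 31040000 N, ΣAE = 31370000 N.
σ₁ = P·E₁/ΣAE = -54800·2050/31370000 = -3.581 MPa.

-3.58 MPa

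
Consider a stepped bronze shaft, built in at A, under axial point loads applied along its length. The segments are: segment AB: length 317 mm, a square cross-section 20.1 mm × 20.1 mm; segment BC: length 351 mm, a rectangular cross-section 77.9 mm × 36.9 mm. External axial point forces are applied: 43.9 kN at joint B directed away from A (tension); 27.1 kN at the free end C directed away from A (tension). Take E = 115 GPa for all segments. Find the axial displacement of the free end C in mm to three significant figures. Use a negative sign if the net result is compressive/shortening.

0.513 mm

Internal axial forces (sectioning from the free end, tension +): N_BC = 27.1 kN, N_AB = 71 kN.
A_AB = 404 mm².
A_BC = 2875 mm².
δ_AB = 71000·317/(404·115000) = 0.4844 mm
δ_BC = 27100·351/(2875·115000) = 0.02877 mm
δ = Σδ_i = 0.5132 mm.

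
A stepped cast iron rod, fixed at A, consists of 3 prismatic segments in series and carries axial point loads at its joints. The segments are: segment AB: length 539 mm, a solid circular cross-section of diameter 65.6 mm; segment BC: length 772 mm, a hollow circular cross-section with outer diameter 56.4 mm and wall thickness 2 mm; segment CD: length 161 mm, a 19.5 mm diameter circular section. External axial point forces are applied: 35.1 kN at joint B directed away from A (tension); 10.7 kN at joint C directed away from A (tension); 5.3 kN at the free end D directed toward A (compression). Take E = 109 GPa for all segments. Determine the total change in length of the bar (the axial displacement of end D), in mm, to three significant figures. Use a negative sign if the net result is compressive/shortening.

0.145 mm

Internal axial forces (sectioning from the free end, tension +): N_CD = -5.3 kN, N_BC = 5.4 kN, N_AB = 40.5 kN.
A_AB = 3380 mm².
A_BC = 341.8 mm².
A_CD = 298.6 mm².
δ_AB = 40500·539/(3380·109000) = 0.05925 mm
δ_BC = 5400·772/(341.8·109000) = 0.1119 mm
δ_CD = -5300·161/(298.6·109000) = -0.02621 mm
δ = Σδ_i = 0.1449 mm.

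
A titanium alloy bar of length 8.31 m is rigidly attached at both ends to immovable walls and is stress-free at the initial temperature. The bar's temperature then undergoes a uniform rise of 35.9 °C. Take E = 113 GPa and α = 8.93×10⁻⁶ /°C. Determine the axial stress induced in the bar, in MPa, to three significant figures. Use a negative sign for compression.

-36.2 MPa

Free thermal expansion αLΔT = 8.93e-6 · 8310 · 35.9 = 2.664 mm.
The walls impose strain ε = −(2.664)/8310 = -3.2059e-04; σ = Eε = 113000 · -3.2059e-04 = -36.23 MPa.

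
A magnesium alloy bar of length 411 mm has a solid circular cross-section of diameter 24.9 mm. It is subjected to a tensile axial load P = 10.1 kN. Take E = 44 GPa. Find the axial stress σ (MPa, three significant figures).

20.7 MPa

A = 487 mm².
σ = N/A = 10100/487 = 20.74 MPa.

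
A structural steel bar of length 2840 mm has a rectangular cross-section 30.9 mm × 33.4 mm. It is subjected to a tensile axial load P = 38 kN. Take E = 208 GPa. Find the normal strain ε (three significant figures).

A = 1032 mm².
σ = N/A = 36.82 MPa; ε = σ/E = 36.82/208000 = 1.770e-04.

1.77e-04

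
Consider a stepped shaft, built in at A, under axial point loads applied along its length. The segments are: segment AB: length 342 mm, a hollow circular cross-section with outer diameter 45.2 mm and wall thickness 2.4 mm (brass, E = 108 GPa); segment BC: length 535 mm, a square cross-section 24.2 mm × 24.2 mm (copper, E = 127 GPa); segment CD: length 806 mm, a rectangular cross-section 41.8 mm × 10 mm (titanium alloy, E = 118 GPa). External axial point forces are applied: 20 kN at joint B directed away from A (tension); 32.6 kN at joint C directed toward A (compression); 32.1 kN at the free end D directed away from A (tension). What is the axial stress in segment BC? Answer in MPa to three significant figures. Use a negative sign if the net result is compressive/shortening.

-0.854 MPa

Internal axial forces (sectioning from the free end, tension +): N_CD = 32.1 kN, N_BC = -0.5 kN, N_AB = 19.5 kN.
A_BC = 585.6 mm².
σ_BC = N_BC/A_BC = -500/585.6 = -0.8538 MPa.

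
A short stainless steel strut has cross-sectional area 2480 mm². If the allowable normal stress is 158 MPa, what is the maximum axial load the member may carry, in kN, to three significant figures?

392 kN

P_max = σ_allow · A = 158 · 2480 = 391800 N = 391.8 kN.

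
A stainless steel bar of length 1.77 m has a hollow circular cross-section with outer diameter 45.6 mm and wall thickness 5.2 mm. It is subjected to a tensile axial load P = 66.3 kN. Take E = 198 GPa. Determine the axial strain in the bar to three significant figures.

5.07e-04

A = 660 mm².
σ = N/A = 100.5 MPa; ε = σ/E = 100.5/198000 = 5.074e-04.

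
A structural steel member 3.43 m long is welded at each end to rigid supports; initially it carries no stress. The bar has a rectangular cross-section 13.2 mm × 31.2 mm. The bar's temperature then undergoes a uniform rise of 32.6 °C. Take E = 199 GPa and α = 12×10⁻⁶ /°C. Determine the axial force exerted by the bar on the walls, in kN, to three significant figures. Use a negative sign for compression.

-32.1 kN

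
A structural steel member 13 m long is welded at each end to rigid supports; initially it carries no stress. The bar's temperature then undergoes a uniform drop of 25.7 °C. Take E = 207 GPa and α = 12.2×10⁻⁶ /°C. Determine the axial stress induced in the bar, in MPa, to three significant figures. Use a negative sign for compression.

Free thermal expansion αLΔT = 12.2e-6 · 13000 · -25.7 = -4.076 mm.
The walls impose strain ε = −(-4.076)/13000 = 3.1354e-04; σ = Eε = 207000 · 3.1354e-04 = 64.9 MPa.

64.9 MPa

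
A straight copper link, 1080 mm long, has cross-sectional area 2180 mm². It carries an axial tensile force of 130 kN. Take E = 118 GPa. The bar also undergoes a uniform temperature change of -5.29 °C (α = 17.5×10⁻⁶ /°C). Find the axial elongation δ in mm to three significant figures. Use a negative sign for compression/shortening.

0.446 mm

δ_mech = NL/(AE) = 130000·1080/(2180·118000) = 0.5458 mm.
δ_thermal = αLΔT = 17.5e-6·1080·-5.29 = -0.09998 mm.
δ = δ_mech + δ_thermal = 0.4458 mm.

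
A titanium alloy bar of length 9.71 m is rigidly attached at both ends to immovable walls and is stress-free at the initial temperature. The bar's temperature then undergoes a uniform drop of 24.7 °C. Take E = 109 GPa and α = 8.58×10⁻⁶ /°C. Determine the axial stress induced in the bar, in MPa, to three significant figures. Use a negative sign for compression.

23.1 MPa

Free thermal expansion αLΔT = 8.58e-6 · 9710 · -24.7 = -2.058 mm.
The walls impose strain ε = −(-2.058)/9710 = 2.1193e-04; σ = Eε = 109000 · 2.1193e-04 = 23.1 MPa.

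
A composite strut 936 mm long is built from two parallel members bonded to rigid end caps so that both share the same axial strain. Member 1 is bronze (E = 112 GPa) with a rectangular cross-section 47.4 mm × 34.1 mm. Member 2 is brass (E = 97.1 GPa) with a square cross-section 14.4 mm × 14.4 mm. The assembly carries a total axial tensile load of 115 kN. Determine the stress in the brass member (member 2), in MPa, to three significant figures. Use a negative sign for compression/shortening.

A_1 = 1616 mm².
A_2 = 207.4 mm².
Equal strain + equilibrium ⇒ each member carries load in proportion to AE: A₁E₁ = 181000000 N, A₂E₂ = 20130000 N, ΣAE = 201200000 N.
σ₂ = P·E₂/ΣAE = 115000·97100/201200000 = 55.51 MPa.

55.5 MPa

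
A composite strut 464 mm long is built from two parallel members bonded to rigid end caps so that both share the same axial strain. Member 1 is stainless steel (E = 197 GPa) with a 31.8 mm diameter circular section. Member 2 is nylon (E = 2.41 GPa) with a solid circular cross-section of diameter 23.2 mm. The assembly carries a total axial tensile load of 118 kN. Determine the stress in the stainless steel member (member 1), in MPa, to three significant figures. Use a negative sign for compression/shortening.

148 MPa

A_1 = 794.2 mm².
A_2 = 422.7 mm².
Equal strain + equilibrium ⇒ each member carries load in proportion to AE: A₁E₁ = 156500000 N, A₂E₂ = 1019000 N, ΣAE = 157500000 N.
σ₁ = P·E₁/ΣAE = 118000·197000/157500000 = 147.6 MPa.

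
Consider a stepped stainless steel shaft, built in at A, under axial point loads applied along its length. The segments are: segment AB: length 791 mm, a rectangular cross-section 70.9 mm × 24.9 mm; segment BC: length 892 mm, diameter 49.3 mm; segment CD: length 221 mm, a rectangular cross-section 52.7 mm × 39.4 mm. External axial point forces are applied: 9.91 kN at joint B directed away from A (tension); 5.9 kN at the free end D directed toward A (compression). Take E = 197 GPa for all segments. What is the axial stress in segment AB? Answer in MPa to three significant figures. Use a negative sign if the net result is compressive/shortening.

2.27 MPa

Internal axial forces (sectioning from the free end, tension +): N_CD = -5.9 kN, N_BC = -5.9 kN, N_AB = 4.01 kN.
A_AB = 1765 mm².
σ_AB = N_AB/A_AB = 4010/1765 = 2.271 MPa.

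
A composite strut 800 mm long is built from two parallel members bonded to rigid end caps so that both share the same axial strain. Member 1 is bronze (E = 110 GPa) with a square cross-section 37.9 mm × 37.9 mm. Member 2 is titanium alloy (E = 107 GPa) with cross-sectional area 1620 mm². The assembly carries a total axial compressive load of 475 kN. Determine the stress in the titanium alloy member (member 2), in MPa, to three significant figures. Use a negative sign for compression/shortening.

A_1 = 1436 mm².
Equal strain + equilibrium ⇒ each member carries load in proportion to AE: A₁E₁ = 158000000 N, A₂E₂ = 173300000 N, ΣAE = 331300000 N.
σ₂ = P·E₂/ΣAE = -475000·107000/331300000 = -153.4 MPa.

-153 MPa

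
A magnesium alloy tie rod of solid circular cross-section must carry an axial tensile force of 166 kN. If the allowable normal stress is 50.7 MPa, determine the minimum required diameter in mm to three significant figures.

64.6 mm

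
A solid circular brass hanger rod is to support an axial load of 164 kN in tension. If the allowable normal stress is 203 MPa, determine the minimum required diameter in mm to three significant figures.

Required area A ≥ P/σ_allow = 164000/203 = 807.9 mm².
For a solid circular section, d ≥ √(4A/π) = 32.07 mm.

32.1 mm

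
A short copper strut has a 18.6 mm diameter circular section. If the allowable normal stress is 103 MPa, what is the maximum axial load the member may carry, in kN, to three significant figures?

A = 271.7 mm².
P_max = σ_allow · A = 103 · 271.7 = 27990 N = 27.99 kN.

28.0 kN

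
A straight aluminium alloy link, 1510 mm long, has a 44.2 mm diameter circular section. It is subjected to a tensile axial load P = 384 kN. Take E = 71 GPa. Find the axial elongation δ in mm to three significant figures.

5.32 mm

A = 1534 mm².
δ_mech = NL/(AE) = 384000·1510/(1534·71000) = 5.322 mm.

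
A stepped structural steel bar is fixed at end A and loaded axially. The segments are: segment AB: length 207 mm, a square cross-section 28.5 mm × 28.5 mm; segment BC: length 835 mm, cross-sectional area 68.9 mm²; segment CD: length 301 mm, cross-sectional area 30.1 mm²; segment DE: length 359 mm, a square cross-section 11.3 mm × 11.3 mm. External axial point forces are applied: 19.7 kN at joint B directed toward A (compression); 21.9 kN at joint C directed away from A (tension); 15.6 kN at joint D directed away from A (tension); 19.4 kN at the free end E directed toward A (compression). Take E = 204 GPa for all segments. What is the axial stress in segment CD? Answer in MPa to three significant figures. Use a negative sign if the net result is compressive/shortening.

Internal axial forces (sectioning from the free end, tension +): N_DE = -19.4 kN, N_CD = -3.8 kN, N_BC = 18.1 kN, N_AB = -1.6 kN.
σ_CD = N_CD/A_CD = -3800/30.1 = -126.2 MPa.

-126 MPa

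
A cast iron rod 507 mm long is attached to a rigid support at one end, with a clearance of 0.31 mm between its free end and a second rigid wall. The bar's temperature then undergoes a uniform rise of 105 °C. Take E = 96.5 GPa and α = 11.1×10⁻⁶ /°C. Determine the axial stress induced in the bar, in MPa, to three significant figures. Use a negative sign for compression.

-53.5 MPa

Free thermal expansion αLΔT = 11.1e-6 · 507 · 105 = 0.5909 mm.
The walls engage after the gap closes; constrained expansion = 0.5909 − 0.31 = 0.2809 mm.
The walls impose strain ε = −(0.2809)/507 = -5.5406e-04; σ = Eε = 96500 · -5.5406e-04 = -53.47 MPa.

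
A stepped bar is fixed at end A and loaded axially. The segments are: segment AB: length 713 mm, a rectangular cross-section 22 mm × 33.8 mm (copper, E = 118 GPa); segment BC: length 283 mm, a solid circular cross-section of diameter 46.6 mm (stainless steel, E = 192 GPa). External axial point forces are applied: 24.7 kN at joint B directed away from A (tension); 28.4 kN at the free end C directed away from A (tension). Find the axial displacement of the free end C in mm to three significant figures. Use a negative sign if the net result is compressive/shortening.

0.456 mm

Internal axial forces (sectioning from the free end, tension +): N_BC = 28.4 kN, N_AB = 53.1 kN.
A_AB = 743.6 mm².
A_BC = 1706 mm².
δ_AB = 53100·713/(743.6·118000) = 0.4315 mm
δ_BC = 28400·283/(1706·192000) = 0.02454 mm
δ = Σδ_i = 0.456 mm.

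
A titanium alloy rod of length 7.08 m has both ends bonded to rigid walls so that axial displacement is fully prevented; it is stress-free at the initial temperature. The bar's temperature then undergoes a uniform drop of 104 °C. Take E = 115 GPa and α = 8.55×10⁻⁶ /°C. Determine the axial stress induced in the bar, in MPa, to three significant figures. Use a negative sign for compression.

Free thermal expansion αLΔT = 8.55e-6 · 7080 · -104 = -6.296 mm.
The walls impose strain ε = −(-6.296)/7080 = 8.8920e-04; σ = Eε = 115000 · 8.8920e-04 = 102.3 MPa.

102 MPa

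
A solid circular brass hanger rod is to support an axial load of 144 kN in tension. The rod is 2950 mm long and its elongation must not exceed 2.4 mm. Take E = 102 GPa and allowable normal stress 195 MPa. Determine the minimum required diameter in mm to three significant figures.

47.0 mm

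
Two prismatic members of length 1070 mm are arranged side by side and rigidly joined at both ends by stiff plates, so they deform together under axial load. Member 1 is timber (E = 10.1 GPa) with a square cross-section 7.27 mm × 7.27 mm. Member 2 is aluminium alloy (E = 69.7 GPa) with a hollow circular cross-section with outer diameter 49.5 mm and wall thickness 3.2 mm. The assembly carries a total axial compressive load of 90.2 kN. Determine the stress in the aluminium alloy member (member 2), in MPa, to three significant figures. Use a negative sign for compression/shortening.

-191 MPa

A_1 = 52.85 mm².
A_2 = 465.5 mm².
Equal strain + equilibrium ⇒ each member carries load in proportion to AE: A₁E₁ = 533800 N, A₂E₂ = 32440000 N, ΣAE = 32980000 N.
σ₂ = P·E₂/ΣAE = -90200·69700/32980000 = -190.7 MPa.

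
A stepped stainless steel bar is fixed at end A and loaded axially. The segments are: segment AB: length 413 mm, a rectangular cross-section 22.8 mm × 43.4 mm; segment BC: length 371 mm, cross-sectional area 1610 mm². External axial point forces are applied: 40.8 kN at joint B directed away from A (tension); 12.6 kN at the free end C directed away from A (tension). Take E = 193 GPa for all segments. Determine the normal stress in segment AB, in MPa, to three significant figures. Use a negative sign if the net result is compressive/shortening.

54.0 MPa

Internal axial forces (sectioning from the free end, tension +): N_BC = 12.6 kN, N_AB = 53.4 kN.
A_AB = 989.5 mm².
σ_AB = N_AB/A_AB = 53400/989.5 = 53.97 MPa.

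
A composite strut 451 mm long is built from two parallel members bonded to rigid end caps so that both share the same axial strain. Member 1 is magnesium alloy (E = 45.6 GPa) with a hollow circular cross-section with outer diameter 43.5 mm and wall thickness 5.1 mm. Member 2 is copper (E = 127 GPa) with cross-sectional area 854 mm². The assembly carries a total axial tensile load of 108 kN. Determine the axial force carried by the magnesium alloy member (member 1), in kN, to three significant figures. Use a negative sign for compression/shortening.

22.2 kN

A_1 = 615.2 mm².
Equal strain + equilibrium ⇒ each member carries load in proportion to AE: A₁E₁ = 28060000 N, A₂E₂ = 108500000 N, ΣAE = 136500000 N.
F₁ = P·A₁E₁/ΣAE = 108000·28060000/136500000 = 22200 N.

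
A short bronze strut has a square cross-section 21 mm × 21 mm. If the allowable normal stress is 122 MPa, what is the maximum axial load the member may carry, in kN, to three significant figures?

A = 441 mm².
P_max = σ_allow · A = 122 · 441 = 53800 N = 53.8 kN.

53.8 kN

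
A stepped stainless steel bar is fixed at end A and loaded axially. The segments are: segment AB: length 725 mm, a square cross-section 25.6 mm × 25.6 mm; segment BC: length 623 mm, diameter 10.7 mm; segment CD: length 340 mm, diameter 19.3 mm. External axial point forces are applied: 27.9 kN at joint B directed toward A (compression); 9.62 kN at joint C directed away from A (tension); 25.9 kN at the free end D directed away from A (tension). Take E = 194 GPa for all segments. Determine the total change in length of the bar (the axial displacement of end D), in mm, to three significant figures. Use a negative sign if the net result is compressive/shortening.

Internal axial forces (sectioning from the free end, tension +): N_CD = 25.9 kN, N_BC = 35.52 kN, N_AB = 7.62 kN.
A_AB = 655.4 mm².
A_BC = 89.92 mm².
A_CD = 292.6 mm².
δ_AB = 7620·725/(655.4·194000) = 0.04345 mm
δ_BC = 35520·623/(89.92·194000) = 1.269 mm
δ_CD = 25900·340/(292.6·194000) = 0.1552 mm
δ = Σδ_i = 1.467 mm.

1.47 mm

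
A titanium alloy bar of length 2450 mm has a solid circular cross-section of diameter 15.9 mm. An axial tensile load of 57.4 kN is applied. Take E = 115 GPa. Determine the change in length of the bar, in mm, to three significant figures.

6.16 mm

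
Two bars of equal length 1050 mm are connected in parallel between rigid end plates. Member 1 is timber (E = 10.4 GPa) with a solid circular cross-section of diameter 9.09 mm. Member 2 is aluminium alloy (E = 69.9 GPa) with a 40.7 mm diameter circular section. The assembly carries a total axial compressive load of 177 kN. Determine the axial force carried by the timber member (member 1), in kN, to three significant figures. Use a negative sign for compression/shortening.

A_1 = 64.9 mm².
A_2 = 1301 mm².
Equal strain + equilibrium ⇒ each member carries load in proportion to AE: A₁E₁ = 674900 N, A₂E₂ = 90940000 N, ΣAE = 91620000 N.
F₁ = P·A₁E₁/ΣAE = -177000·674900/91620000 = -1304 N.

-1.30 kN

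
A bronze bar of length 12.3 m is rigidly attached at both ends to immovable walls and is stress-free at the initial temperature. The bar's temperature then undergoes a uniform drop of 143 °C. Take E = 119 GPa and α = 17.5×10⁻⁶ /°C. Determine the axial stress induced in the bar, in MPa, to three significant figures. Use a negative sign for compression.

298 MPa

Free thermal expansion αLΔT = 17.5e-6 · 12300 · -143 = -30.78 mm.
The walls impose strain ε = −(-30.78)/12300 = 2.5025e-03; σ = Eε = 119000 · 2.5025e-03 = 297.8 MPa.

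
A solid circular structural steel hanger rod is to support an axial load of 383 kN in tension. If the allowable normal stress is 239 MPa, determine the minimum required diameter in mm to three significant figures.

45.2 mm

Required area A ≥ P/σ_allow = 383000/239 = 1603 mm².
For a solid circular section, d ≥ √(4A/π) = 45.17 mm.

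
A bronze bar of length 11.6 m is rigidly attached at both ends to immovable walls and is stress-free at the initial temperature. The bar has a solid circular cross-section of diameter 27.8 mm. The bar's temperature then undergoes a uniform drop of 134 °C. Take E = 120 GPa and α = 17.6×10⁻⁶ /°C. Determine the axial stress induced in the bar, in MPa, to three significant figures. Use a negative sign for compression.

283 MPa

Free thermal expansion αLΔT = 17.6e-6 · 11600 · -134 = -27.36 mm.
The walls impose strain ε = −(-27.36)/11600 = 2.3584e-03; σ = Eε = 120000 · 2.3584e-03 = 283 MPa.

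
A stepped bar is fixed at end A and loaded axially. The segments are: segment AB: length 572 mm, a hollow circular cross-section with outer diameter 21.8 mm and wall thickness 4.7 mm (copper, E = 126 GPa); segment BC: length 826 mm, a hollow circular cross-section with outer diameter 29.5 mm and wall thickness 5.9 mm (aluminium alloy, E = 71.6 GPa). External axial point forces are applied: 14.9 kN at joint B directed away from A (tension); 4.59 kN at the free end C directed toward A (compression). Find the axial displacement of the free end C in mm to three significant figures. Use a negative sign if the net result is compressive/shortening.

0.0643 mm

Internal axial forces (sectioning from the free end, tension +): N_BC = -4.59 kN, N_AB = 10.31 kN.
A_AB = 252.5 mm².
A_BC = 437.4 mm².
δ_AB = 10310·572/(252.5·126000) = 0.1854 mm
δ_BC = -4590·826/(437.4·71600) = -0.1211 mm
δ = Σδ_i = 0.06432 mm.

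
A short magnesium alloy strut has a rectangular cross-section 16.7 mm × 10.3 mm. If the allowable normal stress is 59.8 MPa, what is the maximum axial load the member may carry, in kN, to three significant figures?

10.3 kN

A = 172 mm².
P_max = σ_allow · A = 59.8 · 172 = 10290 N = 10.29 kN.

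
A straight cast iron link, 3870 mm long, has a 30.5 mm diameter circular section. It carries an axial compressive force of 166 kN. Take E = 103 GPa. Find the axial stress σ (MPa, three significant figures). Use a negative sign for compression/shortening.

-227 MPa

A = 730.6 mm².
σ = N/A = -166000/730.6 = -227.2 MPa.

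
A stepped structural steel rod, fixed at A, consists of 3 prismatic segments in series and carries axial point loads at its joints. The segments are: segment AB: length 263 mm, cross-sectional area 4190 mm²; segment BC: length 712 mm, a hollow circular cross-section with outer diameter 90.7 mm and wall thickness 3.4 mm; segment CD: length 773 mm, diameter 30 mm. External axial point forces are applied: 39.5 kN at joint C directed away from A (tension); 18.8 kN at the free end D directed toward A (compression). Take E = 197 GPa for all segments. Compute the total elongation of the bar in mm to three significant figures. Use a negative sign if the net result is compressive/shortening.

-0.0175 mm

Internal axial forces (sectioning from the free end, tension +): N_CD = -18.8 kN, N_BC = 20.7 kN, N_AB = 20.7 kN.
A_BC = 932.5 mm².
A_CD = 706.9 mm².
δ_AB = 20700·263/(4190·197000) = 0.006595 mm
δ_BC = 20700·712/(932.5·197000) = 0.08023 mm
δ_CD = -18800·773/(706.9·197000) = -0.1044 mm
δ = Σδ_i = -0.01753 mm.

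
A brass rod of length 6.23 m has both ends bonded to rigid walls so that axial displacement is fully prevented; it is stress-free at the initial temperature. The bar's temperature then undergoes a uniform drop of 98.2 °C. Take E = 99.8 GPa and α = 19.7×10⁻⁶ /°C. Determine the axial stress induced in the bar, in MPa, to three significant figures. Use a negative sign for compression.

193 MPa

Free thermal expansion αLΔT = 19.7e-6 · 6230 · -98.2 = -12.05 mm.
The walls impose strain ε = −(-12.05)/6230 = 1.9345e-03; σ = Eε = 99800 · 1.9345e-03 = 193.1 MPa.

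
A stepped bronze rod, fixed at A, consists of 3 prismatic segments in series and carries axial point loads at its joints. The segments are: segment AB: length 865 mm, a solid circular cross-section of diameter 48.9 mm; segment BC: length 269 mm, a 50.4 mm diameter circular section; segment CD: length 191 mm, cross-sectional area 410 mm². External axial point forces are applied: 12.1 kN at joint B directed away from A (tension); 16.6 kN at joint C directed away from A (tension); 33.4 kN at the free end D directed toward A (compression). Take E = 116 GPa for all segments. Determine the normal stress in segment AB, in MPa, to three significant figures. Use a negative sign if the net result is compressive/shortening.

Internal axial forces (sectioning from the free end, tension +): N_CD = -33.4 kN, N_BC = -16.8 kN, N_AB = -4.7 kN.
A_AB = 1878 mm².
σ_AB = N_AB/A_AB = -4700/1878 = -2.503 MPa.

-2.50 MPa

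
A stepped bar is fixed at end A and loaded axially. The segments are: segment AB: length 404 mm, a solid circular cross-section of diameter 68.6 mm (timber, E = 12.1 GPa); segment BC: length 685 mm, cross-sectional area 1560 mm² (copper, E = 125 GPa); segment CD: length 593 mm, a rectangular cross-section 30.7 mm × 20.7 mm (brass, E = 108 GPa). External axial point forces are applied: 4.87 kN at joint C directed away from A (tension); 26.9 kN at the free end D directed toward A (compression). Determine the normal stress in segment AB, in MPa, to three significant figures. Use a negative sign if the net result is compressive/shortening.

-5.96 MPa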